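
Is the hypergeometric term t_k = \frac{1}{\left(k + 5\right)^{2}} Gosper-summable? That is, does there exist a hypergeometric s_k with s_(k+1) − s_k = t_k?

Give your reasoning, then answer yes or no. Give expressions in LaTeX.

No; the coefficient equations for f are inconsistent.

t_(k+1)/t_k = (k + 5)**2/(k + 6)**2.
Normal form (A,B,C) = (k**2 + 10*k + 25, k**2 + 12*k + 36, 1).
f must satisfy (k**2 + 10*k + 25)·f(k+1) − (k**2 + 10*k + 25)·f(k) = 1.
deg f ≤ 0 (via 2,2,0).
Put f(k) = c0: A·f(k+1) − B(k−1)·f(k) − C = -1; need -1 = 0 — inconsistent ⇒ no f, not summable.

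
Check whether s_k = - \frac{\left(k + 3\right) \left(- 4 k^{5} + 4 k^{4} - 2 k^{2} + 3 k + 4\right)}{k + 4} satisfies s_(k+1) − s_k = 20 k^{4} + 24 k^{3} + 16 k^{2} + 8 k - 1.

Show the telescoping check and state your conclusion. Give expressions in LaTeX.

s_(k+1) = -(k + 4)*(3*k - 4*(k + 1)**5 + 4*(k + 1)**4 - 2*(k + 1)**2 + 7)/(k + 5)
s_(k+1) − s_k = (20*k**6 + 188*k**5 + 524*k**4 + 520*k**3 + 321*k**2 + 117*k - 20)/(k**2 + 9*k + 20)
(s_(k+1) − s_k) − t_k = 2*k*(-8*k**4 - 54*k**3 - 56*k**2 - 35*k - 17)/(k**2 + 9*k + 20)

Invalid: residual \frac{2 k \left(- 8 k^{4} - 54 k^{3} - 56 k^{2} - 35 k - 17\right)}{k^{2} + 9 k + 20} ≠ 0.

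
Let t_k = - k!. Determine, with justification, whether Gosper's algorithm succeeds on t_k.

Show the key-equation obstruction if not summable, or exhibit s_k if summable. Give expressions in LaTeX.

No — t_k has no hypergeometric antidifference.

Compute t_(k+1)/t_k: get k + 1.
Gosper form: A/B · C(k+1)/C(k) with A=k + 1, B=1, C=1.
f must satisfy (k + 1)·f(k+1) − (1)·f(k) = 1.
deg f ≤ -1 (via 1,0,0).
deg f ≤ -1 is impossible — no certificate.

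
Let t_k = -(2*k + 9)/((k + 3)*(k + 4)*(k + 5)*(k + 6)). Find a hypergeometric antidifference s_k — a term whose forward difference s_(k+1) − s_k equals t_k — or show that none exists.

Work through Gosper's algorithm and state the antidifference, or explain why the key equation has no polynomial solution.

r(k) = (k + 3)*(2*k + 11)/((k + 7)*(2*k + 9)) after simplifying.
Gosper form: A/B · C(k+1)/C(k) with A=k + 3, B=k + 7, C=k + 9/2.
f must satisfy (k + 3)·f(k+1) − (k + 6)·f(k) = k + 9/2.
deg f ≤ 3 (via 1,1,1).
Solve for f: f(k) = k*(k + 4)*(k + 8)/30 (degree 3 ≤ 3).
So s_k = (B(k−1)f/C)·t_k = (k*(k + 4)*(k + 6)*(k + 8)/(15*(2*k + 9)))·t_k = k*(-k - 8)/(15*(k**2 + 8*k + 15)).
Δs = (-2*k - 9)/(k**4 + 18*k**3 + 119*k**2 + 342*k + 360), as required.

s_k = k*(-k - 8)/(15*(k**2 + 8*k + 15))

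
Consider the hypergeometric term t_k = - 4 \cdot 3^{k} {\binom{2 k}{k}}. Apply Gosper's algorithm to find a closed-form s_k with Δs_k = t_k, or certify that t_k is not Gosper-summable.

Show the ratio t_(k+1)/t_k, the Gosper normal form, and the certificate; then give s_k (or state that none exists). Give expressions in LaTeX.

none (Gosper's algorithm certifies no s_k)

Compute t_(k+1)/t_k: get 6*(2*k + 1)/(k + 1).
Gosper form: A/B · C(k+1)/C(k) with A=12*k + 6, B=k + 1, C=1.
Solve (12*k + 6)·f(k+1) − (k)·f(k) = 1.
From deg A=1, deg B=1, deg C=0: d=-1.
Bound -1 < 0, so the key equation has no polynomial solution.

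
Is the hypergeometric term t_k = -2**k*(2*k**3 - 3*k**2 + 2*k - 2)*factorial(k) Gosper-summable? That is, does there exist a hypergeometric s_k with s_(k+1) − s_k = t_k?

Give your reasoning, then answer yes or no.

t_(k+1)/t_k = 2*(2*k**4 + 5*k**3 + 5*k**2 + k - 1)/(2*k**3 - 3*k**2 + 2*k - 2).
Normal form (A,B,C) = (2*k + 2, 1, k**3 - 3*k**2/2 + k - 1).
Key eq: (2*k + 2)·f(k+1) = (1)·f(k) + (k**3 - 3*k**2/2 + k - 1).
Degrees (1,0,3) ⇒ d ≤ 2.
Solve for f: f(k) = (k - 2)**2/2 (degree 2 ≤ 2).
Certificate R = B(k−1)f/C = (k - 2)**2/(2*k**3 - 3*k**2 + 2*k - 2) gives s_k = -2**k*(k - 2)**2*factorial(k).
Check: Δs_k = -2**k*(2*k**3 - 3*k**2 + 2*k - 2)*factorial(k). ✓

Yes. s_k = -2**k*(k - 2)**2*factorial(k).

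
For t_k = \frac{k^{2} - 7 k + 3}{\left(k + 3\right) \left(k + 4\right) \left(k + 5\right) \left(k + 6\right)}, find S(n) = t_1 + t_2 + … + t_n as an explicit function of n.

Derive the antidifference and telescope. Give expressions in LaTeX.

r(k) = (k**3 - 2*k**2 - 18*k - 9)/(k**3 - 46*k + 21) after simplifying.
Normal form (A,B,C) = (k + 3, k + 7, k**2 - 7*k + 3).
Need (k + 3)·f(k+1) − (k + 6)·f(k) = k**2 - 7*k + 3.
Degrees (1,1,2) ⇒ d ≤ 3.
Solve for f: f(k) = k*(k**2 - 18*k + 47)/30 (degree 3 ≤ 3).
Certificate R = B(k−1)f/C = k*(k + 6)*(k**2 - 18*k + 47)/(30*(k**2 - 7*k + 3)) gives s_k = k*(k**2 - 18*k + 47)/(30*(k + 3)*(k + 4)*(k + 5)).
s_(k+1) − s_k = (k**2 - 7*k + 3)/(k**4 + 18*k**3 + 119*k**2 + 342*k + 360) = t_k.
Evaluate: s_(n+1) = (n**3 - 15*n**2 + 14*n + 30)/(30*(n**3 + 15*n**2 + 74*n + 120)); subtract s_(1) = 1/120 ⇒ S(n) = n*(n**2 - 25*n - 6)/(40*(n**3 + 15*n**2 + 74*n + 120)).

S(n) = \frac{n \left(n^{2} - 25 n - 6\right)}{40 \left(n^{3} + 15 n^{2} + 74 n + 120\right)}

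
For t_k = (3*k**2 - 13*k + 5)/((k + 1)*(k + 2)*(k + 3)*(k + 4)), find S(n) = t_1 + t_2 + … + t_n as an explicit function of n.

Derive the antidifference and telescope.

S(n) = n*(n**2 - 15*n - 6)/(8*(n**3 + 9*n**2 + 26*n + 24))

Compute t_(k+1)/t_k: get -(k + 1)*(13*k - 3*(k + 1)**2 + 8)/((k + 5)*(3*k**2 - 13*k + 5)).
A = k + 1, B = k + 5, C = k**2 - 13*k/3 + 5/3.
f must satisfy (k + 1)·f(k+1) − (k + 4)·f(k) = k**2 - 13*k/3 + 5/3.
d = 3 from the (1,1,2) case.
A polynomial solution: f(k) = k*(k**2 - 3*k + 17)/9.
Certificate R = B(k−1)f/C = k*(k + 4)*(k**2 - 3*k + 17)/(3*(3*k**2 - 13*k + 5)) gives s_k = k*(k**2 - 3*k + 17)/(3*(k + 1)*(k + 2)*(k + 3)).
Check: Δs_k = (3*k**2 - 13*k + 5)/(k**4 + 10*k**3 + 35*k**2 + 50*k + 24). ✓
Telescope: S(n) = s_(n+1) − s_(1) = (n**3 + 14*n + 15)/(3*(n**3 + 9*n**2 + 26*n + 24)) − (5/24) = n*(n**2 - 15*n - 6)/(8*(n**3 + 9*n**2 + 26*n + 24)).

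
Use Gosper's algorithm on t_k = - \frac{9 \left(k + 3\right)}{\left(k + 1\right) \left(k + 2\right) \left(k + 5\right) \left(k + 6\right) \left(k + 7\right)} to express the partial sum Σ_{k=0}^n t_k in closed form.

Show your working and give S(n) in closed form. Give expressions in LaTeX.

The ratio is (k + 1)*(k + 4)*(k + 5)/((k + 3)**2*(k + 8)).
Take A(k)=k + 1, B(k)=k + 8, C(k)=k**3 + 10*k**2 + 33*k + 36.
Solve (k + 1)·f(k+1) − (k + 7)·f(k) = k**3 + 10*k**2 + 33*k + 36.
deg f ≤ 6 (via 1,1,3).
A polynomial solution: f(k) = k*(k + 2)*(k + 3)*(k + 4)*(k**2 + 12*k + 41)/90.
Then R = B(k−1)f/C = k*(k + 2)*(k + 7)*(k**2 + 12*k + 41)/(90*(k + 3)), so s_k = R(k)·t_k = k*(-k**2 - 12*k - 41)/(10*(k**3 + 12*k**2 + 41*k + 30)).
Check: Δs_k = 9*(-k - 3)/(k**5 + 21*k**4 + 163*k**3 + 567*k**2 + 844*k + 420). ✓
Σ_(k=0)^n t_k = s_(n+1) − s_(0) = ((-n**3 - 15*n**2 - 68*n - 54)/(10*(n**3 + 15*n**2 + 68*n + 84))) − (0), i.e. (-n**3 - 15*n**2 - 68*n - 54)/(10*(n**3 + 15*n**2 + 68*n + 84)).

S(n) = \frac{- n^{3} - 15 n^{2} - 68 n - 54}{10 \left(n^{3} + 15 n^{2} + 68 n + 84\right)}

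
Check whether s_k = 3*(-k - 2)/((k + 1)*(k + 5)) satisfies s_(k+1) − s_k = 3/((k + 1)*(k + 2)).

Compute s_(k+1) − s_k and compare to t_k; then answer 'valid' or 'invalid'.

Invalid: residual 9*(-2*k - 7)/(k**4 + 14*k**3 + 65*k**2 + 112*k + 60) ≠ 0.

s_(k+1) = 3*(-k - 3)/((k + 2)*(k + 6))
s_(k+1) − s_k = 3*(k**2 + 5*k + 9)/(k**4 + 14*k**3 + 65*k**2 + 112*k + 60)
(s_(k+1) − s_k) − t_k = 9*(-2*k - 7)/(k**4 + 14*k**3 + 65*k**2 + 112*k + 60)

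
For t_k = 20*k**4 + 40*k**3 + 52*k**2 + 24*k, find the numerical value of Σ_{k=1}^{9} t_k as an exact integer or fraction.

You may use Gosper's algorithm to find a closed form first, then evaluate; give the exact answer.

Σ = 403560

The ratio is (5*k**4 + 30*k**3 + 73*k**2 + 82*k + 34)/(k*(5*k**3 + 10*k**2 + 13*k + 6)).
So A=1 and B=1, with C=k**4 + 2*k**3 + 13*k**2/5 + 6*k/5.
Key eq: (1)·f(k+1) = (1)·f(k) + (k**4 + 2*k**3 + 13*k**2/5 + 6*k/5).
d = 5 from the (0,0,4) case.
Solving with deg f ≤ 5: f(k) = k*(k - 1)*(k**3 + k**2 + 2*k + 1)/5.
Certificate R = B(k−1)f/C = (k - 1)*(k**3 + k**2 + 2*k + 1)/(5*k**3 + 10*k**2 + 13*k + 6) gives s_k = 4*k*(k**4 + k**2 - k - 1).
Verify: 4*k*(5*k**3 + 10*k**2 + 13*k + 6) matches t_k.
Evaluate s at k=10 and k=1: 403560 and 0; difference 403560.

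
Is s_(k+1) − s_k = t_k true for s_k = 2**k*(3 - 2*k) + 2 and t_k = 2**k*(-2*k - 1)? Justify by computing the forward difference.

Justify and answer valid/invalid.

s_(k+1) = 2*2**k*(1 - 2*k) + 2
s_(k+1) − s_k = 2**k*(-2*k - 1)
(s_(k+1) − s_k) − t_k = 0

valid (s_(k+1) − s_k reduces to t_k)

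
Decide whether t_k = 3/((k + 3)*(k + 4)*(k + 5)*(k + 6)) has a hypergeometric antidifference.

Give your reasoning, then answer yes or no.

Yes. s_k = k*(k**2 + 12*k + 47)/(60*(k + 3)*(k + 4)*(k + 5)).

Compute t_(k+1)/t_k: get (k + 3)/(k + 7).
A = k + 3, B = k + 7, C = 1.
Key eq: (k + 3)·f(k+1) = (k + 6)·f(k) + (1).
Degrees (1,1,0) ⇒ d ≤ 3.
A polynomial solution: f(k) = k*(k**2 + 12*k + 47)/180.
Certificate R = B(k−1)f/C = k*(k + 6)*(k**2 + 12*k + 47)/180 gives s_k = k*(k**2 + 12*k + 47)/(60*(k + 3)*(k + 4)*(k + 5)).
Check: Δs_k = 3/(k**4 + 18*k**3 + 119*k**2 + 342*k + 360). ✓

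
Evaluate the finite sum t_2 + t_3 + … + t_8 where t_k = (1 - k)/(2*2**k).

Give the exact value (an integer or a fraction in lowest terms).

Σ = -247/512

r(k) = k/(2*(k - 1)) after simplifying.
Factor: A=1/2; B=1; C=k - 1.
Need (1/2)·f(k+1) − (1)·f(k) = k - 1.
d = 1 from the (0,0,1) case.
A polynomial solution: f(k) = -2*k.
R(k) = B(k−1)·f(k)/C(k) = -2*k/(k - 1); s_k = R·t_k = k/2**k.
Verify: (1 - k)/(2*2**k) matches t_k.
Σ_(k=2)^(8) t_k = s_(9) − s_(2) = 9/512 − (1/2) = -247/512.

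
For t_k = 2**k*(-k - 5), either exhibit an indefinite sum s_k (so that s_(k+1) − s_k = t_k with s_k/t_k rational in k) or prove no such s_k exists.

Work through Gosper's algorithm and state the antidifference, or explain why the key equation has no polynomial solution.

s_k = 2**k*(-k - 3)

Compute t_(k+1)/t_k: get 2*(k + 6)/(k + 5).
Normal form (A,B,C) = (2, 1, k + 5).
Solve (2)·f(k+1) − (1)·f(k) = k + 5.
deg f ≤ 1 (via 0,0,1).
A polynomial solution: f(k) = k + 3.
R(k) = B(k−1)·f(k)/C(k) = (k + 3)/(k + 5); s_k = R·t_k = 2**k*(-k - 3).
Verify: 2**k*(-k - 5) matches t_k.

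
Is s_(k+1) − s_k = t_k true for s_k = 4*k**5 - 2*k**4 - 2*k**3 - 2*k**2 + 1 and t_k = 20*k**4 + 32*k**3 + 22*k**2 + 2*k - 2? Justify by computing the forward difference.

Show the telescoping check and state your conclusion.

s_(k+1) = 4*k**5 + 18*k**4 + 30*k**3 + 20*k**2 + 2*k - 1
s_(k+1) − s_k = 20*k**4 + 32*k**3 + 22*k**2 + 2*k - 2
(s_(k+1) − s_k) − t_k = 0

valid; difference matches t_k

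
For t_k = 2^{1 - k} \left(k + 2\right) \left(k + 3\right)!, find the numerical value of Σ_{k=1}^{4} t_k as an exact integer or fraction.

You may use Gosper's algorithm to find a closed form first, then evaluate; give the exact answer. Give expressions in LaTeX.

t_(k+1)/t_k = (k + 3)*(k + 4)/(2*(k + 2)).
Gosper form: A/B · C(k+1)/C(k) with A=k/2 + 2, B=1, C=k + 2.
Set up (k/2 + 2)·f(k+1) − (1)·f(k) − (k + 2) = 0.
d = 0 from the (1,0,1) case.
Coefficient equations give f(k) = 2.
Then R = B(k−1)f/C = 2/(k + 2), so s_k = R(k)·t_k = 2**(2 - k)*factorial(k + 3).
Check: Δs_k = 2**(1 - k)*(k + 2)*factorial(k + 3). ✓
Evaluate s at k=5 and k=1: 5040 and 48; difference 4992.

Σ = 4992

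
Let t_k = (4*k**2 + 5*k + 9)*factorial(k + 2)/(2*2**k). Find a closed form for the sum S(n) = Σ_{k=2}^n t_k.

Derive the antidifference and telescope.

S(n) = -30 + 2*n*factorial(n + 3)/2**n + factorial(n + 3)/(2*2**n)

t_(k+1)/t_k = (k + 3)*(5*k + 4*(k + 1)**2 + 14)/(2*(4*k**2 + 5*k + 9)).
Factor: A=k/2 + 3/2; B=1; C=k**2 + 5*k/4 + 9/4.
Need (k/2 + 3/2)·f(k+1) − (1)·f(k) = k**2 + 5*k/4 + 9/4.
Degrees (1,0,2) ⇒ d ≤ 1.
Coefficient equations give f(k) = (4*k - 3)/2.
R(k) = B(k−1)·f(k)/C(k) = 2*(4*k - 3)/(4*k**2 + 5*k + 9); s_k = R·t_k = (4*k - 3)*factorial(k + 2)/2**k.
Verify: (4*k**2 + 5*k + 9)*factorial(k + 2)/(2*2**k) matches t_k.
Telescope: S(n) = s_(n+1) − s_(2) = 2**(-n - 1)*(4*n + 1)*factorial(n + 3) − (30) = -30 + 2*n*factorial(n + 3)/2**n + factorial(n + 3)/(2*2**n).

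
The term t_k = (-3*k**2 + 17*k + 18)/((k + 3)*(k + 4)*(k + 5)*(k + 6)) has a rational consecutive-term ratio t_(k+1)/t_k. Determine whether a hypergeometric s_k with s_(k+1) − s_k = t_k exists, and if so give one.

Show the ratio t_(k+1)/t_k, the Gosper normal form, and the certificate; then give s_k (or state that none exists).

s_k = k*(k**2 + 192*k + 167)/(60*(k + 3)*(k + 4)*(k + 5))

t_(k+1)/t_k = (k + 3)*(17*k - 3*(k + 1)**2 + 35)/((k + 7)*(-3*k**2 + 17*k + 18)).
Normal form (A,B,C) = (k + 3, k + 7, k**2 - 17*k/3 - 6).
Key eq: (k + 3)·f(k+1) = (k + 6)·f(k) + (k**2 - 17*k/3 - 6).
Degrees (1,1,2) ⇒ d ≤ 3.
Solve for f: f(k) = -k*(k**2 + 192*k + 167)/180 (degree 3 ≤ 3).
R(k) = B(k−1)·f(k)/C(k) = -k*(k + 6)*(k**2 + 192*k + 167)/(60*(3*k**2 - 17*k - 18)); s_k = R·t_k = k*(k**2 + 192*k + 167)/(60*(k + 3)*(k + 4)*(k + 5)).
Check: Δs_k = (-3*k**2 + 17*k + 18)/(k**4 + 18*k**3 + 119*k**2 + 342*k + 360). ✓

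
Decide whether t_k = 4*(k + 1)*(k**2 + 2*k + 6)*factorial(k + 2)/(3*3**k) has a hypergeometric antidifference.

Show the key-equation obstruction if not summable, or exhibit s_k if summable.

Yes. s_k = 4*k*(k + 1)*factorial(k + 2)/3**k.

r(k) = (k + 2)*(k + 3)*(2*k + (k + 1)**2 + 8)/(3*(k + 1)*(k**2 + 2*k + 6)) after simplifying.
So A=k/3 + 1 and B=1, with C=k**3 + 3*k**2 + 8*k + 6.
Solve (k/3 + 1)·f(k+1) − (1)·f(k) = k**3 + 3*k**2 + 8*k + 6.
deg f ≤ 2 (via 1,0,3).
Solving with deg f ≤ 2: f(k) = 3*k*(k + 1).
Certificate R = B(k−1)f/C = 3*k/(k**2 + 2*k + 6) gives s_k = 4*k*(k + 1)*factorial(k + 2)/3**k.
s_(k+1) − s_k = 4*(k + 1)*(k**2 + 2*k + 6)*factorial(k + 2)/(3*3**k) = t_k.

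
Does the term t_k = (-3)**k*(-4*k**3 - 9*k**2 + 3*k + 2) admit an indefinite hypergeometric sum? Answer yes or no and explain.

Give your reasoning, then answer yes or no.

Ratio r(k) = 3*(-4*k**3 - 21*k**2 - 27*k - 8)/(4*k**3 + 9*k**2 - 3*k - 2).
Normal form (A,B,C) = (-3, 1, k**3 + 9*k**2/4 - 3*k/4 - 1/2).
Solve (-3)·f(k+1) − (1)·f(k) = k**3 + 9*k**2/4 - 3*k/4 - 1/2.
deg f ≤ 3 (via 0,0,3).
Coefficient equations give f(k) = -(k**3 - 3*k + 1)/4.
R(k) = B(k−1)·f(k)/C(k) = -(k**3 - 3*k + 1)/(4*k**3 + 9*k**2 - 3*k - 2); s_k = R·t_k = (-3)**k*(k**3 - 3*k + 1).
s_(k+1) − s_k = (-3)**k*(-k**3 + 12*k - 3*(k + 1)**3 + 5) = t_k.

Yes. s_k = (-3)**k*(k**3 - 3*k + 1).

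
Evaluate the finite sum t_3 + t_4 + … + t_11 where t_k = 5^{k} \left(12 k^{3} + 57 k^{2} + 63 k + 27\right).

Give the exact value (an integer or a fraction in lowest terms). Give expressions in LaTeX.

Step 1: r(k) = 5*(4*k**3 + 31*k**2 + 71*k + 53)/(4*k**3 + 19*k**2 + 21*k + 9).
Gosper form: A/B · C(k+1)/C(k) with A=5, B=1, C=k**3 + 19*k**2/4 + 21*k/4 + 9/4.
Set up (5)·f(k+1) − (1)·f(k) − (k**3 + 19*k**2/4 + 21*k/4 + 9/4) = 0.
d = 3 from the (0,0,3) case.
Solving with deg f ≤ 3: f(k) = (k**3 + k**2 - k + 1)/4.
So s_k = (B(k−1)f/C)·t_k = ((k**3 + k**2 - k + 1)/(4*k**3 + 19*k**2 + 21*k + 9))·t_k = 3*5**k*(k**3 + k**2 - k + 1).
Δs = 5**k*(12*k**3 + 57*k**2 + 63*k + 27), as required.
Telescoping: Σ = s_(12) − s_(3) = 1363037109375 − (12750) = 1363037096625.

Σ = 1363037096625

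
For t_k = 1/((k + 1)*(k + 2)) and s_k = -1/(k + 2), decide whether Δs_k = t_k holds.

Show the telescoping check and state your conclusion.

Invalid: residual -2/(k**3 + 6*k**2 + 11*k + 6) ≠ 0.

s_(k+1) = -1/(k + 3)
s_(k+1) − s_k = 1/((k + 2)*(k + 3))
(s_(k+1) − s_k) − t_k = -2/(k**3 + 6*k**2 + 11*k + 6)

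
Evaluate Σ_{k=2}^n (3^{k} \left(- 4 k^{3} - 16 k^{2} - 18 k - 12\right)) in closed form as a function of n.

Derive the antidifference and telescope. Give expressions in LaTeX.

Step 1: r(k) = 3*(2*k**3 + 14*k**2 + 31*k + 25)/(2*k**3 + 8*k**2 + 9*k + 6).
Factor: A=3; B=1; C=k**3 + 4*k**2 + 9*k/2 + 3.
Need (3)·f(k+1) − (1)·f(k) = k**3 + 4*k**2 + 9*k/2 + 3.
d = 3 from the (0,0,3) case.
Solve for f: f(k) = k*(2*k**2 - k + 3)/4 (degree 3 ≤ 3).
R(k) = B(k−1)·f(k)/C(k) = k*(2*k**2 - k + 3)/(2*(2*k**3 + 8*k**2 + 9*k + 6)); s_k = R·t_k = 3**k*k*(-2*k**2 + k - 3).
Check: Δs_k = 3**k*(-4*k**3 - 16*k**2 - 18*k - 12). ✓
Evaluate: s_(n+1) = 3**(n + 1)*(-2*n**3 - 5*n**2 - 7*n - 4); subtract s_(2) = -162 ⇒ S(n) = -6*3**n*n**3 - 15*3**n*n**2 - 21*3**n*n - 12*3**n + 162.

S(n) = - 6 \cdot 3^{n} n^{3} - 15 \cdot 3^{n} n^{2} - 21 \cdot 3^{n} n - 12 \cdot 3^{n} + 162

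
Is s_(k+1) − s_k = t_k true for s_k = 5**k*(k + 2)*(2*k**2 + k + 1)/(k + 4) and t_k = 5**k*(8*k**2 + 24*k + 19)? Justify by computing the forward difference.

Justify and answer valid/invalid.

Invalid: residual 5**k*(-16*k**3 - 108*k**2 - 228*k - 150)/(k**2 + 9*k + 20) ≠ 0.

s_(k+1) = 5**(k + 1)*(k + 3)*(k + 2*(k + 1)**2 + 2)/(k + 5)
s_(k+1) − s_k = 5**k*(8*k**4 + 80*k**3 + 287*k**2 + 423*k + 230)/(k**2 + 9*k + 20)
(s_(k+1) − s_k) − t_k = 5**k*(-16*k**3 - 108*k**2 - 228*k - 150)/(k**2 + 9*k + 20)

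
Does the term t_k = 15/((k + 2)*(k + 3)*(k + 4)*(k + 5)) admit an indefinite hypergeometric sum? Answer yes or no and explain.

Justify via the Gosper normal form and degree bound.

Compute t_(k+1)/t_k: get (k + 2)/(k + 6).
Normal form (A,B,C) = (k + 2, k + 6, 1).
Set up (k + 2)·f(k+1) − (k + 5)·f(k) − (1) = 0.
deg f ≤ 3 (via 1,1,0).
Solving with deg f ≤ 3: f(k) = k*(k**2 + 9*k + 26)/72.
So s_k = (B(k−1)f/C)·t_k = (k*(k + 5)*(k**2 + 9*k + 26)/72)·t_k = 5*k*(k**2 + 9*k + 26)/(24*(k + 2)*(k + 3)*(k + 4)).
Δs = 15/(k**4 + 14*k**3 + 71*k**2 + 154*k + 120), as required.

Yes. s_k = 5*k*(k**2 + 9*k + 26)/(24*(k + 2)*(k + 3)*(k + 4)).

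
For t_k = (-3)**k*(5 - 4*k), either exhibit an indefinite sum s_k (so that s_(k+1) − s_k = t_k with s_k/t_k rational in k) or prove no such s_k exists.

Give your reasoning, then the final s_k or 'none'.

s_k = (-3)**k*(k - 2)

The ratio is 3*(1 - 4*k)/(4*k - 5).
So A=-3 and B=1, with C=k - 5/4.
f must satisfy (-3)·f(k+1) − (1)·f(k) = k - 5/4.
Bound: deg f ≤ 1.
A polynomial solution: f(k) = -(k - 2)/4.
Then R = B(k−1)f/C = -(k - 2)/(4*k - 5), so s_k = R(k)·t_k = (-3)**k*(k - 2).
Δs = (-3)**k*(5 - 4*k), as required.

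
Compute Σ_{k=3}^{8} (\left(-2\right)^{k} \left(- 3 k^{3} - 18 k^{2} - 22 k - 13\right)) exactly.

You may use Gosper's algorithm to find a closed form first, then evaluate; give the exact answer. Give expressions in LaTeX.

Σ = -539136

Compute t_(k+1)/t_k: get 2*(-3*k**3 - 27*k**2 - 67*k - 56)/(3*k**3 + 18*k**2 + 22*k + 13).
Factor: A=-2; B=1; C=k**3 + 6*k**2 + 22*k/3 + 13/3.
Key eq: (-2)·f(k+1) = (1)·f(k) + (k**3 + 6*k**2 + 22*k/3 + 13/3).
deg f ≤ 3 (via 0,0,3).
A polynomial solution: f(k) = -(k**3 + 4*k**2 + 1)/3.
So s_k = (B(k−1)f/C)·t_k = (-(k**3 + 4*k**2 + 1)/(3*k**3 + 18*k**2 + 22*k + 13))·t_k = (-2)**k*(k**3 + 4*k**2 + 1).
Δs = (-2)**k*(-3*k**3 - 18*k**2 - 22*k - 13), as required.
Sum = s_(9) − s_(3); s_(9) = -539648, s_(3) = -512 ⇒ -539136.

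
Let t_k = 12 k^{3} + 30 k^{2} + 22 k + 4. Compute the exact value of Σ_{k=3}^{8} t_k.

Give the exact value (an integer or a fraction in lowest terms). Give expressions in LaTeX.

The ratio is (6*k**3 + 33*k**2 + 59*k + 34)/(6*k**3 + 15*k**2 + 11*k + 2).
A = 1, B = 1, C = k**3 + 5*k**2/2 + 11*k/6 + 1/3.
Set up (1)·f(k+1) − (1)·f(k) − (k**3 + 5*k**2/2 + 11*k/6 + 1/3) = 0.
d = 4 from the (0,0,3) case.
Coefficient equations give f(k) = k*(k + 1)**2*(3*k - 2)/12.
So s_k = (B(k−1)f/C)·t_k = (k*(k + 1)*(3*k - 2)/(2*(6*k**2 + 9*k + 2)))·t_k = k*(3*k**3 + 4*k**2 - k - 2).
Δs = 12*k**3 + 30*k**2 + 22*k + 4, as required.
Telescoping: Σ = s_(9) − s_(3) = 22500 − (336) = 22164.

Σ = 22164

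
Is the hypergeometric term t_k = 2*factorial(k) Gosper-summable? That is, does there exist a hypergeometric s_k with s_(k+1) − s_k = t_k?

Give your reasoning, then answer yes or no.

The ratio is k + 1.
A = k + 1, B = 1, C = 1.
Key eq: (k + 1)·f(k+1) = (1)·f(k) + (1).
d = -1 from the (1,0,0) case.
d = -1 < 0 ⇒ no nonzero polynomial f; not summable.

No — t_k has no hypergeometric antidifference.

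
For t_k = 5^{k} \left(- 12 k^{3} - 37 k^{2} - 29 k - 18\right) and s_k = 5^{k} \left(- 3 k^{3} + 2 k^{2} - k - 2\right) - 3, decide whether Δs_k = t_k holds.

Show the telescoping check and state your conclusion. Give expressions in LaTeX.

Valid: the claim telescopes to t_k.

s_(k+1) = 5**(k + 1)*(-k - 3*(k + 1)**3 + 2*(k + 1)**2 - 3) - 3
s_(k+1) − s_k = 5**k*(-12*k**3 - 37*k**2 - 29*k - 18)
(s_(k+1) − s_k) − t_k = 0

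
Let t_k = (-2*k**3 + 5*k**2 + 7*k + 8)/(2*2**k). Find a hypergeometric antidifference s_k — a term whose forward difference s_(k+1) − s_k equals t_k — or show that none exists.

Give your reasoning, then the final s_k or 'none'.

Compute t_(k+1)/t_k: get (2*k**3 + k**2 - 11*k - 18)/(2*(2*k**3 - 5*k**2 - 7*k - 8)).
Gosper form: A/B · C(k+1)/C(k) with A=1/2, B=1, C=k**3 - 5*k**2/2 - 7*k/2 - 4.
Solve (1/2)·f(k+1) − (1)·f(k) = k**3 - 5*k**2/2 - 7*k/2 - 4.
deg f ≤ 3 (via 0,0,3).
Match coefficients ⇒ f(k) = -(k - 1)*(2*k**2 + 3*k + 4).
R(k) = B(k−1)·f(k)/C(k) = -2*(k - 1)*(2*k**2 + 3*k + 4)/(2*k**3 - 5*k**2 - 7*k - 8); s_k = R·t_k = (2*k**3 + k**2 + k - 4)/2**k.
Verify: (-2*k**3 + 5*k**2 + 7*k + 8)/(2*2**k) matches t_k.

s_k = (2*k**3 + k**2 + k - 4)/2**k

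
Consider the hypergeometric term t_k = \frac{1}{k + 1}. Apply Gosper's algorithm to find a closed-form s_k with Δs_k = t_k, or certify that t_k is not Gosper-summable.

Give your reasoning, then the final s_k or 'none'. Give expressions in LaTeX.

not Gosper-summable; s_k does not exist

Step 1: r(k) = (k + 1)/(k + 2).
So A=k + 1 and B=k + 2, with C=1.
Key eq: (k + 1)·f(k+1) = (k + 1)·f(k) + (1).
From deg A=1, deg B=1, deg C=0: d=0.
Put f(k) = c0: A·f(k+1) − B(k−1)·f(k) − C = -1; need -1 = 0 — inconsistent ⇒ no f, not summable.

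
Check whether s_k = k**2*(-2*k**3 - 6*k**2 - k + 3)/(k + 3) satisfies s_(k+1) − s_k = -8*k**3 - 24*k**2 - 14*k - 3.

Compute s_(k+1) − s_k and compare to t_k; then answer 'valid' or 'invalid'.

s_(k+1) = (k + 1)**2*(-k - 2*(k + 1)**3 - 6*(k + 1)**2 + 2)/(k + 4)
s_(k+1) − s_k = (-8*k**5 - 68*k**4 - 190*k**3 - 211*k**2 - 99*k - 18)/(k**2 + 7*k + 12)
(s_(k+1) − s_k) − t_k = 2*(6*k**4 + 44*k**3 + 89*k**2 + 45*k + 9)/(k**2 + 7*k + 12)

Invalid: residual 2*(6*k**4 + 44*k**3 + 89*k**2 + 45*k + 9)/(k**2 + 7*k + 12) ≠ 0.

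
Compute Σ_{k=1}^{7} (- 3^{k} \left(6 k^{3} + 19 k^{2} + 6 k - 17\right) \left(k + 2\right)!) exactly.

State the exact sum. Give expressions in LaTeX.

Ratio r(k) = 3*(6*k**4 + 55*k**3 + 173*k**2 + 200*k + 42)/(6*k**3 + 19*k**2 + 6*k - 17).
A = 3*k + 9, B = 1, C = k**3 + 19*k**2/6 + k - 17/6.
Key eq: (3*k + 9)·f(k+1) = (1)·f(k) + (k**3 + 19*k**2/6 + k - 17/6).
Bound: deg f ≤ 2.
Solving with deg f ≤ 2: f(k) = (2*k**2 - 3*k - 1)/6.
Then R = B(k−1)f/C = (2*k**2 - 3*k - 1)/(6*k**3 + 19*k**2 + 6*k - 17), so s_k = R(k)·t_k = 3**k*(-2*k**2 + 3*k + 1)*factorial(k + 2).
Δs = -3**k*(6*k**3 + 19*k**2 + 6*k - 17)*factorial(k + 2), as required.
Evaluate s at k=8 and k=1: -2452281350400 and 36; difference -2452281350436.

Σ = -2452281350436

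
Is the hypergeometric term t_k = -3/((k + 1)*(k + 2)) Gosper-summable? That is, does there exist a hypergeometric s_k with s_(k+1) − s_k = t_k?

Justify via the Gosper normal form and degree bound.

The ratio is (k + 1)/(k + 3).
Gosper form: A/B · C(k+1)/C(k) with A=k + 1, B=k + 3, C=1.
Set up (k + 1)·f(k+1) − (k + 2)·f(k) − (1) = 0.
Bound: deg f ≤ 1.
Match coefficients ⇒ f(k) = k.
So s_k = (B(k−1)f/C)·t_k = (k*(k + 2))·t_k = -3*k/(k + 1).
Check: Δs_k = -3/(k**2 + 3*k + 2). ✓

Yes. s_k = -3*k/(k + 1).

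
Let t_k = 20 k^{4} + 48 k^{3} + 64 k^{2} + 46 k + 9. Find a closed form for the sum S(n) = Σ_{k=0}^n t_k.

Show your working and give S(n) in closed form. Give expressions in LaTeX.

Ratio r(k) = (20*k**4 + 128*k**3 + 328*k**2 + 398*k + 187)/(20*k**4 + 48*k**3 + 64*k**2 + 46*k + 9).
Take A(k)=1, B(k)=1, C(k)=k**4 + 12*k**3/5 + 16*k**2/5 + 23*k/10 + 9/20.
Key eq: (1)·f(k+1) = (1)·f(k) + (k**4 + 12*k**3/5 + 16*k**2/5 + 23*k/10 + 9/20).
Bound: deg f ≤ 5.
Match coefficients ⇒ f(k) = k*(4*k**4 + 2*k**3 + 4*k**2 + 3*k - 4)/20.
Get s_k = R·t_k = k*(4*k**4 + 2*k**3 + 4*k**2 + 3*k - 4) with R(k) = B(k−1)f(k)/C(k) = k*(4*k**4 + 2*k**3 + 4*k**2 + 3*k - 4)/(20*k**4 + 48*k**3 + 64*k**2 + 46*k + 9).
s_(k+1) − s_k = 20*k**4 + 48*k**3 + 64*k**2 + 46*k + 9 = t_k.
Σ_(k=0)^n t_k = s_(n+1) − s_(0) = (4*n**5 + 22*n**4 + 52*n**3 + 67*n**2 + 42*n + 9) − (0), i.e. 4*n**5 + 22*n**4 + 52*n**3 + 67*n**2 + 42*n + 9.

S(n) = 4 n^{5} + 22 n^{4} + 52 n^{3} + 67 n^{2} + 42 n + 9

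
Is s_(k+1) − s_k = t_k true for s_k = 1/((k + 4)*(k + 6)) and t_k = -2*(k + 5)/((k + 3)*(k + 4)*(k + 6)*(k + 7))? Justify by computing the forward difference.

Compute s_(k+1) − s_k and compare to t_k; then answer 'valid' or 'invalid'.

Invalid: residual (3*k + 17)/(k**5 + 25*k**4 + 245*k**3 + 1175*k**2 + 2754*k + 2520) ≠ 0.

s_(k+1) = 1/((k + 5)*(k + 7))
s_(k+1) − s_k = (-2*k - 11)/(k**4 + 22*k**3 + 179*k**2 + 638*k + 840)
(s_(k+1) − s_k) − t_k = (3*k + 17)/(k**5 + 25*k**4 + 245*k**3 + 1175*k**2 + 2754*k + 2520)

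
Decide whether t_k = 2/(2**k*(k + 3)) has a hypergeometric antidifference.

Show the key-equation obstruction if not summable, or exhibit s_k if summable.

No. Not Gosper-summable.

The ratio is (k + 3)/(2*(k + 4)).
Take A(k)=k/2 + 3/2, B(k)=k + 4, C(k)=1.
Need (k/2 + 3/2)·f(k+1) − (k + 3)·f(k) = 1.
d = -1 from the (1,1,0) case.
deg f ≤ -1 is impossible — no certificate.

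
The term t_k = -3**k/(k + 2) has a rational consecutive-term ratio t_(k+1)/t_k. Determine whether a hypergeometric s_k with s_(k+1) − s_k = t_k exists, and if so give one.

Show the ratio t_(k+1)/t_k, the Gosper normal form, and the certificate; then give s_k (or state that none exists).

not Gosper-summable; s_k does not exist

Compute t_(k+1)/t_k: get 3*(k + 2)/(k + 3).
Normal form (A,B,C) = (3*k + 6, k + 3, 1).
Set up (3*k + 6)·f(k+1) − (k + 2)·f(k) − (1) = 0.
From deg A=1, deg B=1, deg C=0: d=-1.
Bound -1 < 0, so the key equation has no polynomial solution.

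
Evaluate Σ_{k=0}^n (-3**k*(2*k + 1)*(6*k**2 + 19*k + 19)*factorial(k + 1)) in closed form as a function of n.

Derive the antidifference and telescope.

S(n) = -12*3**n*n**4*factorial(n) - 60*3**n*n**3*factorial(n) - 105*3**n*n**2*factorial(n) - 75*3**n*n*factorial(n) - 18*3**n*factorial(n) - 1

Compute t_(k+1)/t_k: get 3*(12*k**4 + 104*k**3 + 341*k**2 + 494*k + 264)/(12*k**3 + 44*k**2 + 57*k + 19).
So A=3*k + 6 and B=1, with C=k**3 + 11*k**2/3 + 19*k/4 + 19/12.
Need (3*k + 6)·f(k+1) − (1)·f(k) = k**3 + 11*k**2/3 + 19*k/4 + 19/12.
deg f ≤ 2 (via 1,0,3).
A polynomial solution: f(k) = (2*k - 1)*(2*k + 1)/12.
Then R = B(k−1)f/C = (2*k - 1)/(6*k**2 + 19*k + 19), so s_k = R(k)·t_k = -3**k*(2*k - 1)*(2*k + 1)*factorial(k + 1).
Check: Δs_k = -3**k*(2*k + 1)*(6*k**2 + 19*k + 19)*factorial(k + 1). ✓
s_(n+1) = -3**(n + 1)*(2*n + 1)*(2*n + 3)*factorial(n + 2) and s_(0) = 1, so S(n) = -12*3**n*n**4*factorial(n) - 60*3**n*n**3*factorial(n) - 105*3**n*n**2*factorial(n) - 75*3**n*n*factorial(n) - 18*3**n*factorial(n) - 1.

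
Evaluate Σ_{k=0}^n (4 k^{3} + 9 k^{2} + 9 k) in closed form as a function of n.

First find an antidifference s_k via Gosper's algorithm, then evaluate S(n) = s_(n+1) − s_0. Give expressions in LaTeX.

Ratio r(k) = (4*k**3 + 21*k**2 + 39*k + 22)/(k*(4*k**2 + 9*k + 9)).
Take A(k)=1, B(k)=1, C(k)=k**3 + 9*k**2/4 + 9*k/4.
Need (1)·f(k+1) − (1)·f(k) = k**3 + 9*k**2/4 + 9*k/4.
Degrees (0,0,3) ⇒ d ≤ 4.
Solve for f: f(k) = k*(k - 1)*(k**2 + 2*k + 3)/4 (degree 4 ≤ 4).
Certificate R = B(k−1)f/C = (k - 1)*(k**2 + 2*k + 3)/(4*k**2 + 9*k + 9) gives s_k = k*(k**3 + k**2 + k - 3).
Check: Δs_k = k*(4*k**2 + 9*k + 9). ✓
Evaluate: s_(n+1) = n*(n**3 + 5*n**2 + 10*n + 6); subtract s_(0) = 0 ⇒ S(n) = n*(n**3 + 5*n**2 + 10*n + 6).

S(n) = n \left(n^{3} + 5 n^{2} + 10 n + 6\right)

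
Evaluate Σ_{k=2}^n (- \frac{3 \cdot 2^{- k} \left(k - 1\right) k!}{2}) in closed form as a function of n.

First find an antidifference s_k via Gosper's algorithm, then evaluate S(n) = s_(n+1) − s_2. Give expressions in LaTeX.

S(n) = 2^{- n - 1} \left(3 \cdot 2^{n} - 3 n n! - 3 n!\right)

t_(k+1)/t_k = k*(k + 1)/(2*(k - 1)).
Factor: A=k/2 + 1/2; B=1; C=k - 1.
Need (k/2 + 1/2)·f(k+1) − (1)·f(k) = k - 1.
Bound: deg f ≤ 0.
Solve for f: f(k) = 2 (degree 0 ≤ 0).
Certificate R = B(k−1)f/C = 2/(k - 1) gives s_k = -3*factorial(k)/2**k.
Δs = -3*(k - 1)*factorial(k)/(2*2**k), as required.
Telescope: S(n) = s_(n+1) − s_(2) = -3*2**(-n - 1)*factorial(n + 1) − (-3/2) = 2**(-n - 1)*(3*2**n - 3*n*factorial(n) - 3*factorial(n)).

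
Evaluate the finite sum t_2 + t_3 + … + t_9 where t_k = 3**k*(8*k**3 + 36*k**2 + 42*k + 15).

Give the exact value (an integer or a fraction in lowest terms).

Σ = 237790008

r(k) = 3*(8*k**3 + 60*k**2 + 138*k + 101)/(8*k**3 + 36*k**2 + 42*k + 15) after simplifying.
Gosper form: A/B · C(k+1)/C(k) with A=3, B=1, C=k**3 + 9*k**2/2 + 21*k/4 + 15/8.
f must satisfy (3)·f(k+1) − (1)·f(k) = k**3 + 9*k**2/2 + 21*k/4 + 15/8.
d = 3 from the (0,0,3) case.
A polynomial solution: f(k) = (4*k**3 + 3*k - 3)/8.
Then R = B(k−1)f/C = (4*k**3 + 3*k - 3)/(8*k**3 + 36*k**2 + 42*k + 15), so s_k = R(k)·t_k = 3**k*(4*k**3 + 3*k - 3).
Δs = 3**k*(8*k**3 + 36*k**2 + 42*k + 15), as required.
Sum = s_(10) − s_(2); s_(10) = 237790323, s_(2) = 315 ⇒ 237790008.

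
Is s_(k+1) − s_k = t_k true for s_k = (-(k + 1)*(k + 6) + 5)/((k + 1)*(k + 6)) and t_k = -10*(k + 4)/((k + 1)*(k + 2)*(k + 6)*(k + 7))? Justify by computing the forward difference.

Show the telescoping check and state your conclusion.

Valid — Δs_k = t_k.

s_(k+1) = (-(k + 2)*(k + 7) + 5)/((k + 2)*(k + 7))
s_(k+1) − s_k = 10*(-k - 4)/(k**4 + 16*k**3 + 83*k**2 + 152*k + 84)
(s_(k+1) − s_k) − t_k = 0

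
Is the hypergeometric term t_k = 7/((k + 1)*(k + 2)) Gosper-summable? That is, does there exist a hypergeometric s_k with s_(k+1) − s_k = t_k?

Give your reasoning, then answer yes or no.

Yes. s_k = 7*k/(k + 1).

Ratio r(k) = (k + 1)/(k + 3).
Factor: A=k + 1; B=k + 3; C=1.
Solve (k + 1)·f(k+1) − (k + 2)·f(k) = 1.
Degrees (1,1,0) ⇒ d ≤ 1.
Match coefficients ⇒ f(k) = k.
R(k) = B(k−1)·f(k)/C(k) = k*(k + 2); s_k = R·t_k = 7*k/(k + 1).
Verify: 7/(k**2 + 3*k + 2) matches t_k.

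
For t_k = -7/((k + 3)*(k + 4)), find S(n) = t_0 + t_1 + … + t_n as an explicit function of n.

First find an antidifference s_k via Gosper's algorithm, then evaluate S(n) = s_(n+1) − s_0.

The ratio is (k + 3)/(k + 5).
A = k + 3, B = k + 5, C = 1.
f must satisfy (k + 3)·f(k+1) − (k + 4)·f(k) = 1.
d = 1 from the (1,1,0) case.
A polynomial solution: f(k) = k/3.
R(k) = B(k−1)·f(k)/C(k) = k*(k + 4)/3; s_k = R·t_k = -7*k/(3*k + 9).
Verify: -7/(k**2 + 7*k + 12) matches t_k.
s_(n+1) = 7*(-n - 1)/(3*(n + 4)) and s_(0) = 0, so S(n) = 7*(-n - 1)/(3*(n + 4)).

S(n) = 7*(-n - 1)/(3*(n + 4))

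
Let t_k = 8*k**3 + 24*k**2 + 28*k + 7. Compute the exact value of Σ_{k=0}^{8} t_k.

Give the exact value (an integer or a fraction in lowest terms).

Σ = 16335

The ratio is (8*k**3 + 48*k**2 + 100*k + 67)/(8*k**3 + 24*k**2 + 28*k + 7).
A = 1, B = 1, C = k**3 + 3*k**2 + 7*k/2 + 7/8.
Need (1)·f(k+1) − (1)·f(k) = k**3 + 3*k**2 + 7*k/2 + 7/8.
d = 4 from the (0,0,3) case.
Coefficient equations give f(k) = k*(2*k**3 + 4*k**2 + 4*k - 3)/8.
R(k) = B(k−1)·f(k)/C(k) = k*(2*k**3 + 4*k**2 + 4*k - 3)/(8*k**3 + 24*k**2 + 28*k + 7); s_k = R·t_k = k*(2*k**3 + 4*k**2 + 4*k - 3).
Check: Δs_k = 8*k**3 + 24*k**2 + 28*k + 7. ✓
Σ_(k=0)^(8) t_k = s_(9) − s_(0) = 16335 − (0) = 16335.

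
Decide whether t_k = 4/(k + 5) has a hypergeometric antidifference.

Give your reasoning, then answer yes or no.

No; the coefficient equations for f are inconsistent.

Step 1: r(k) = (k + 5)/(k + 6).
Take A(k)=k + 5, B(k)=k + 6, C(k)=1.
Set up (k + 5)·f(k+1) − (k + 5)·f(k) − (1) = 0.
d = 0 from the (1,1,0) case.
Write f(k) = c0. Then LHS − RHS = -1, requiring -1 = 0: contradictory. No certificate.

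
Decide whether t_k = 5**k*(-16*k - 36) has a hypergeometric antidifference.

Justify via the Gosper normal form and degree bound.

t_(k+1)/t_k = 5*(4*k + 13)/(4*k + 9).
Factor: A=5; B=1; C=k + 9/4.
Solve (5)·f(k+1) − (1)·f(k) = k + 9/4.
From deg A=0, deg B=0, deg C=1: d=1.
A polynomial solution: f(k) = (k + 1)/4.
So s_k = (B(k−1)f/C)·t_k = ((k + 1)/(4*k + 9))·t_k = -4*5**k*(k + 1).
Check: Δs_k = 5**k*(-16*k - 36). ✓

Yes. s_k = -4*5**k*(k + 1).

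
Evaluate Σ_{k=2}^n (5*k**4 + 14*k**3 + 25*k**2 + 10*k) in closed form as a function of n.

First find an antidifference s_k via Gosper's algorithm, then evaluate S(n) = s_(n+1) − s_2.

S(n) = n**5 + 6*n**4 + 17*n**3 + 21*n**2 + 9*n - 54

r(k) = (5*k**4 + 34*k**3 + 97*k**2 + 122*k + 54)/(k*(5*k**3 + 14*k**2 + 25*k + 10)) after simplifying.
Normal form (A,B,C) = (1, 1, k**4 + 14*k**3/5 + 5*k**2 + 2*k).
Solve (1)·f(k+1) − (1)·f(k) = k**4 + 14*k**3/5 + 5*k**2 + 2*k.
deg f ≤ 5 (via 0,0,4).
A polynomial solution: f(k) = k*(k - 1)*(k**3 + 2*k**2 + 5*k + 1)/5.
Then R = B(k−1)f/C = (k - 1)*(k**3 + 2*k**2 + 5*k + 1)/(5*k**3 + 14*k**2 + 25*k + 10), so s_k = R(k)·t_k = k*(k**4 + k**3 + 3*k**2 - 4*k - 1).
Verify: k*(5*k**3 + 14*k**2 + 25*k + 10) matches t_k.
Evaluate: s_(n+1) = n*(n**4 + 6*n**3 + 17*n**2 + 21*n + 9); subtract s_(2) = 54 ⇒ S(n) = n**5 + 6*n**4 + 17*n**3 + 21*n**2 + 9*n - 54.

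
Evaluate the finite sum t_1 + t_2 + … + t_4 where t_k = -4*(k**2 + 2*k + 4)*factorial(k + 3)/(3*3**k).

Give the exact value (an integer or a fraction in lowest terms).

Σ = -88736/27

Ratio r(k) = (k + 4)*(2*k + (k + 1)**2 + 6)/(3*(k**2 + 2*k + 4)).
So A=k/3 + 4/3 and B=1, with C=k**2 + 2*k + 4.
Set up (k/3 + 4/3)·f(k+1) − (1)·f(k) − (k**2 + 2*k + 4) = 0.
From deg A=1, deg B=0, deg C=2: d=1.
Coefficient equations give f(k) = 3*k.
So s_k = (B(k−1)f/C)·t_k = (3*k/(k**2 + 2*k + 4))·t_k = -4*k*factorial(k + 3)/3**k.
Δs = -4*(k**2 + 2*k + 4)*factorial(k + 3)/(3*3**k), as required.
Evaluate s at k=5 and k=1: -89600/27 and -32; difference -88736/27.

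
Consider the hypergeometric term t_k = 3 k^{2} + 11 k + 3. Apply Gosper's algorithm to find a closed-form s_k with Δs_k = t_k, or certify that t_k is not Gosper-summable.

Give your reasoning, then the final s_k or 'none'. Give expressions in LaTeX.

s_k = k \left(k^{2} + 4 k - 2\right)

t_(k+1)/t_k = (3*k**2 + 17*k + 17)/(3*k**2 + 11*k + 3).
Normal form (A,B,C) = (1, 1, k**2 + 11*k/3 + 1).
Need (1)·f(k+1) − (1)·f(k) = k**2 + 11*k/3 + 1.
Degrees (0,0,2) ⇒ d ≤ 3.
Match coefficients ⇒ f(k) = k*(k**2 + 4*k - 2)/3.
So s_k = (B(k−1)f/C)·t_k = (k*(k**2 + 4*k - 2)/(3*k**2 + 11*k + 3))·t_k = k*(k**2 + 4*k - 2).
Check: Δs_k = 3*k**2 + 11*k + 3. ✓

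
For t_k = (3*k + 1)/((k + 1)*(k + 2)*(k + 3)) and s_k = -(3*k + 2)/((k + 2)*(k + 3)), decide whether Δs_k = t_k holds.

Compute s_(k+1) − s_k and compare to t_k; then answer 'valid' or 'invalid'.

Invalid: residual 6*(-2*k - 1)/(k**4 + 10*k**3 + 35*k**2 + 50*k + 24) ≠ 0.

s_(k+1) = (-3*k - 5)/((k + 3)*(k + 4))
s_(k+1) − s_k = (3*k - 2)/(k**3 + 9*k**2 + 26*k + 24)
(s_(k+1) − s_k) − t_k = 6*(-2*k - 1)/(k**4 + 10*k**3 + 35*k**2 + 50*k + 24)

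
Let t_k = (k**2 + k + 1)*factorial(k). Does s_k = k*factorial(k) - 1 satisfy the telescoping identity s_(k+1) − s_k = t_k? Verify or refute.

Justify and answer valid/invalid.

Valid — Δs_k = t_k.

s_(k+1) = (k + 1)*factorial(k + 1) - 1
s_(k+1) − s_k = (k**2 + k + 1)*factorial(k)
(s_(k+1) − s_k) − t_k = 0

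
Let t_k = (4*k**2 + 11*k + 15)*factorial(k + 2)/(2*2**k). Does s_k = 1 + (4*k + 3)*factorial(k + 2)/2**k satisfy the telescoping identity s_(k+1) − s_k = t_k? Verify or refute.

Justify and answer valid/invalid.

s_(k+1) = 2**(-k - 1)*(4*k + 7)*factorial(k + 3) + 1
s_(k+1) − s_k = (4*k**2 + 11*k + 15)*factorial(k + 2)/(2*2**k)
(s_(k+1) − s_k) − t_k = 0

valid; difference matches t_k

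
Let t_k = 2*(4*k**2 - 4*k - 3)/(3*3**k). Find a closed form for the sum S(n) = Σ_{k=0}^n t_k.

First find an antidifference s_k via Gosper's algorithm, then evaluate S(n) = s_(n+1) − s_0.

S(n) = 3**(-n - 1)*(-3**(n + 1) - 4*n**2 - 8*n - 3)

Ratio r(k) = (4*k**2 + 4*k - 3)/(3*(4*k**2 - 4*k - 3)).
Take A(k)=1/3, B(k)=1, C(k)=k**2 - k - 3/4.
Key eq: (1/3)·f(k+1) = (1)·f(k) + (k**2 - k - 3/4).
From deg A=0, deg B=0, deg C=2: d=2.
Solve for f: f(k) = -3*(2*k - 1)*(2*k + 1)/8 (degree 2 ≤ 2).
Certificate R = B(k−1)f/C = -3*(2*k - 1)/(2*(2*k - 3)) gives s_k = (1 - 4*k**2)/3**k.
Verify: 2*(4*k**2 - 4*k - 3)/(3*3**k) matches t_k.
Evaluate: s_(n+1) = 3**(-n - 1)*(-4*n**2 - 8*n - 3); subtract s_(0) = 1 ⇒ S(n) = 3**(-n - 1)*(-3**(n + 1) - 4*n**2 - 8*n - 3).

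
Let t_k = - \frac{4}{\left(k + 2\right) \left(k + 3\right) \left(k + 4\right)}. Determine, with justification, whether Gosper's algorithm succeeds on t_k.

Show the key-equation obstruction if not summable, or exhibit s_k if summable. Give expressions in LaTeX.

The ratio is (k + 2)/(k + 5).
So A=k + 2 and B=k + 5, with C=1.
Set up (k + 2)·f(k+1) − (k + 4)·f(k) − (1) = 0.
deg f ≤ 2 (via 1,1,0).
Coefficient equations give f(k) = k*(k + 5)/12.
Certificate R = B(k−1)f/C = k*(k + 4)*(k + 5)/12 gives s_k = k*(-k - 5)/(3*(k + 2)*(k + 3)).
Check: Δs_k = -4/(k**3 + 9*k**2 + 26*k + 24). ✓

Yes. s_k = \frac{k \left(- k - 5\right)}{3 \left(k + 2\right) \left(k + 3\right)}.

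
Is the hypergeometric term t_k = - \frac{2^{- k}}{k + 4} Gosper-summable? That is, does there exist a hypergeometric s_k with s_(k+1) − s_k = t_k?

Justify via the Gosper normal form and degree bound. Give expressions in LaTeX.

No — negative degree bound, so no certificate f.

Ratio r(k) = (k + 4)/(2*(k + 5)).
Normal form (A,B,C) = (k/2 + 2, k + 5, 1).
Solve (k/2 + 2)·f(k+1) − (k + 4)·f(k) = 1.
Degrees (1,1,0) ⇒ d ≤ -1.
Negative degree bound (-1): no f exists, t_k not Gosper-summable.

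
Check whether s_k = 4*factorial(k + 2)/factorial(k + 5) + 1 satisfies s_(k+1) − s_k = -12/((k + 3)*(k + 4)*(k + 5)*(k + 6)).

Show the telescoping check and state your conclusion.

Valid: the claim telescopes to t_k.

s_(k+1) = 4*factorial(k + 3)/factorial(k + 6) + 1
s_(k+1) − s_k = -12/((k + 3)*(k + 4)*(k + 5)*(k + 6))
(s_(k+1) − s_k) − t_k = 0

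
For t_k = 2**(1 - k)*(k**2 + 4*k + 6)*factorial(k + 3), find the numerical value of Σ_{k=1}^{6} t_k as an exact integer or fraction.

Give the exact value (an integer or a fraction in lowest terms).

Σ = 907104

Ratio r(k) = (k + 4)*(4*k + (k + 1)**2 + 10)/(2*(k**2 + 4*k + 6)).
So A=k/2 + 2 and B=1, with C=k**2 + 4*k + 6.
f must satisfy (k/2 + 2)·f(k+1) − (1)·f(k) = k**2 + 4*k + 6.
d = 1 from the (1,0,2) case.
Coefficient equations give f(k) = 2*(k + 1).
R(k) = B(k−1)·f(k)/C(k) = 2*(k + 1)/(k**2 + 4*k + 6); s_k = R·t_k = 2**(2 - k)*(k + 1)*factorial(k + 3).
Verify: 2**(1 - k)*(k**2 + 4*k + 6)*factorial(k + 3) matches t_k.
Telescoping: Σ = s_(7) − s_(1) = 907200 − (96) = 907104.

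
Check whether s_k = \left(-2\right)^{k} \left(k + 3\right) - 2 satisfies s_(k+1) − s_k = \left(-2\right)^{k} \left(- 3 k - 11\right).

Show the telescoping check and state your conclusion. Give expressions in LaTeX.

s_(k+1) = -2*(-2)**k*(k + 4) - 2
s_(k+1) − s_k = (-2)**k*(-3*k - 11)
(s_(k+1) − s_k) − t_k = 0

valid (s_(k+1) − s_k reduces to t_k)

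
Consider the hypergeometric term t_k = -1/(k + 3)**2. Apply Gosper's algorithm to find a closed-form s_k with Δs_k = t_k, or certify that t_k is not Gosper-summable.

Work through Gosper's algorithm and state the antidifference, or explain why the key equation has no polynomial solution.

none (Gosper's algorithm certifies no s_k)

r(k) = (k + 3)**2/(k + 4)**2 after simplifying.
Gosper form: A/B · C(k+1)/C(k) with A=k**2 + 6*k + 9, B=k**2 + 8*k + 16, C=1.
Solve (k**2 + 6*k + 9)·f(k+1) − (k**2 + 6*k + 9)·f(k) = 1.
From deg A=2, deg B=2, deg C=0: d=0.
Generic f = c0 gives residual -1; -1 = 0 cannot hold, so t_k is not Gosper-summable.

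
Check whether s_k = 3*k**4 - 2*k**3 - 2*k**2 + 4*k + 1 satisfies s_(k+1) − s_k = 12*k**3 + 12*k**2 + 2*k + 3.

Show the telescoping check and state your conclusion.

s_(k+1) = 3*k**4 + 10*k**3 + 10*k**2 + 6*k + 4
s_(k+1) − s_k = 12*k**3 + 12*k**2 + 2*k + 3
(s_(k+1) − s_k) − t_k = 0

valid; difference matches t_k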